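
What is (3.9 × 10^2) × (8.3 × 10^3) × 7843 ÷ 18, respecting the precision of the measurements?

1.4 × 10^9

(3.9 × 10^2) × (8.3 × 10^3) × 7843 ÷ 18 = 1.41043283333 × 10^9…
Multiplication/division keeps the fewest significant figures: 3.9 × 10^2 → 2 s.f., 8.3 × 10^3 → 2 s.f., 7843 → 4 s.f., 18 → 2 s.f.; limit is 2.
Rounded to 2 significant figures: 1.4 × 10^9.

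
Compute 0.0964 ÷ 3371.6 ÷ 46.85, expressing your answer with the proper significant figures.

6.10 × 10^-7

0.0964 ÷ 3371.6 ÷ 46.85 = 6.10283170125 × 10^-7…
Multiplication/division keeps the fewest significant figures: 0.0964 → 3 s.f., 3371.6 → 5 s.f., 46.85 → 4 s.f.; limit is 3.
Rounded to 3 significant figures: 6.10 × 10^-7.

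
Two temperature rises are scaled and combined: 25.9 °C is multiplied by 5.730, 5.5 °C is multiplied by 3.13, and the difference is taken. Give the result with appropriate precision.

1.31 × 10² °C

25.9 × 5.730 = 148.407 → 148 °C (3 s.f., last digit at the 10^0 place).
5.5 × 3.13 = 17.215 → 17 °C (2 s.f., last digit at the 10^0 place).
Difference: 131.192 °C; keep the coarser place, 10^0.
Result: 1.31 × 10² °C.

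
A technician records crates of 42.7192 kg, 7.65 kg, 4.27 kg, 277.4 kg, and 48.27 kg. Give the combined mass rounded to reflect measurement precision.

380.3 kg

42.7192 kg + 7.65 kg + 4.27 kg + 277.4 kg + 48.27 kg = 380.3092 kg.
Addition/subtraction keeps the fewest decimal places: 42.7192 → 4 decimal places, 7.65 → 2 decimal places, 4.27 → 2 decimal places, 277.4 → 1 decimal place, 48.27 → 2 decimal places; limit is 1.
Rounded to 1 decimal place: 380.3 kg.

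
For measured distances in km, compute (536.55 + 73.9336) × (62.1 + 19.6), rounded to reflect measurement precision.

4.99 × 10⁴ km²

536.55 + 73.9336 = 610.4836, limited to 2 d.p. → 5 s.f.; 62.1 + 19.6 = 81.7, limited to 1 d.p. → 3 s.f.
Carrying full precision, 610.4836 × 81.7 = 49876.51012; keep min(5, 3) = 3 s.f.
Rounded to 3 significant figures: 4.99 × 10⁴ km².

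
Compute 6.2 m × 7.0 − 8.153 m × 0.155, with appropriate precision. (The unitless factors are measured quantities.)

42 m

6.2 × 7.0 = 43.4 → 43 m (2 s.f., last digit at the 10^0 place).
8.153 × 0.155 = 1.263715 → 1.26 m (3 s.f., last digit at the 10^-2 place).
Difference: 42.136285 m; keep the coarser place, 10^0.
Result: 42 m.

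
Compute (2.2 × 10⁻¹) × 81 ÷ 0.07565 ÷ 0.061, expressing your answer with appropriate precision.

(2.2 × 10⁻¹) × 81 ÷ 0.07565 ÷ 0.061 = 3861.61464033…
Multiplication/division keeps the fewest significant figures: 2.2 × 10⁻¹ → 2 s.f., 81 → 2 s.f., 0.07565 → 4 s.f., 0.061 → 2 s.f.; limit is 2.
Rounded to 2 significant figures: 3.9 × 10³.

3.9 × 10³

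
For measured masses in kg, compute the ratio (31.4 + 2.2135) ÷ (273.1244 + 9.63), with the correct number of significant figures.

1.19 × 10^-1

31.4 + 2.2135 = 33.6135, limited to 1 d.p. → 3 s.f.; 273.1244 + 9.63 = 282.7544, limited to 2 d.p. → 5 s.f.
Carrying full precision, 33.6135 ÷ 282.7544 = 0.118878786678…; keep min(3, 5) = 3 s.f.
Rounded to 3 significant figures: 1.19 × 10^-1.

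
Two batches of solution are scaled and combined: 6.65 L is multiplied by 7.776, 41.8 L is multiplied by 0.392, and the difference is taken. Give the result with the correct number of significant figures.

35.3 L

6.65 × 7.776 = 51.7104 → 51.7 L (3 s.f., last digit at the 10^-1 place).
41.8 × 0.392 = 16.3856 → 16.4 L (3 s.f., last digit at the 10^-1 place).
Difference: 35.3248 L; keep the coarser place, 10^-1.
Result: 35.3 L.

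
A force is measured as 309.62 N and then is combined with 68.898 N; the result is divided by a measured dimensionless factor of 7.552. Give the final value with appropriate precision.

309.62 N + 68.898 N = 378.518 N; the sum is limited to 2 decimal places (5 s.f.).
Carrying full precision, 378.518 ÷ 7.552 = 50.1215572034… N; 7.552 has 4 s.f., so the result keeps min(5, 4) = 4 s.f.
Rounded to 4 significant figures: 50.12 N.

50.12 N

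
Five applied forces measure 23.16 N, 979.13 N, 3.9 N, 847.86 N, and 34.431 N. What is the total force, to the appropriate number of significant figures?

1888.5 N

23.16 N + 979.13 N + 3.9 N + 847.86 N + 34.431 N = 1888.481 N.
Addition/subtraction keeps the fewest decimal places: 23.16 → 2 decimal places, 979.13 → 2 decimal places, 3.9 → 1 decimal place, 847.86 → 2 decimal places, 34.431 → 3 decimal places; limit is 1.
Rounded to 1 decimal place: 1888.5 N.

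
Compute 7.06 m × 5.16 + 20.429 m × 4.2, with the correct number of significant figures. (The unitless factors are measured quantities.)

7.06 × 5.16 = 36.4296 → 36.4 m (3 s.f., last digit at the 10^-1 place).
20.429 × 4.2 = 85.8018 → 86 m (2 s.f., last digit at the 10^0 place).
Sum: 122.2314 m; keep the coarser place, 10^0.
Result: 122 m.

122 m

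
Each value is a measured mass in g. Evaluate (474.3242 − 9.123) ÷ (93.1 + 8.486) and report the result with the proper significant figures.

474.3242 − 9.123 = 465.2012, limited to 3 d.p. → 6 s.f.; 93.1 + 8.486 = 101.586, limited to 1 d.p. → 4 s.f.
Carrying full precision, 465.2012 ÷ 101.586 = 4.57938298584…; keep min(6, 4) = 4 s.f.
Rounded to 4 significant figures: 4.579.

4.579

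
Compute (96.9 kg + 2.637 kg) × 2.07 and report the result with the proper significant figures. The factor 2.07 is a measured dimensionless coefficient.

206 kg

96.9 kg + 2.637 kg = 99.537 kg; the sum is limited to 1 decimal place (3 s.f.).
Carrying full precision, 99.537 × 2.07 = 206.04159 kg; 2.07 has 3 s.f., so the result keeps min(3, 3) = 3 s.f.
Rounded to 3 significant figures: 206 kg.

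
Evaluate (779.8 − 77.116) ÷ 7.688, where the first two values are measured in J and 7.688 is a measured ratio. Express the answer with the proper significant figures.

779.8 J − 77.116 J = 702.684 J; the difference is limited to 1 decimal place (4 s.f.).
Carrying full precision, 702.684 ÷ 7.688 = 91.4001040583… J; 7.688 has 4 s.f., so the result keeps min(4, 4) = 4 s.f.
Rounded to 4 significant figures: 91.40 J.

91.40 J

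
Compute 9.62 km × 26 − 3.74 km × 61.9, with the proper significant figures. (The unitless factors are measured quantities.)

2 × 10^1 km

9.62 × 26 = 250.12 → 2.5 × 10^2 km (2 s.f., last digit at the 10^1 place).
3.74 × 61.9 = 231.506 → 232 km (3 s.f., last digit at the 10^0 place).
Difference: 18.614 km; keep the coarser place, 10^1.
Result: 2 × 10^1 km.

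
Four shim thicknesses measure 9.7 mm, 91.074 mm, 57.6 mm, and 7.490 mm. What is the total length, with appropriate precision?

165.9 mm

9.7 mm + 91.074 mm + 57.6 mm + 7.490 mm = 165.864 mm.
Addition/subtraction keeps the fewest decimal places: 9.7 → 1 decimal place, 91.074 → 3 decimal places, 57.6 → 1 decimal place, 7.490 → 3 decimal places; limit is 1.
Rounded to 1 decimal place: 165.9 mm.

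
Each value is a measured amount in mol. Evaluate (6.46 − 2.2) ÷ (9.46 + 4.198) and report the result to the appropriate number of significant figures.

6.46 − 2.2 = 4.26, limited to 1 d.p. → 2 s.f.; 9.46 + 4.198 = 13.658, limited to 2 d.p. → 4 s.f.
Carrying full precision, 4.26 ÷ 13.658 = 0.311905110558…; keep min(2, 4) = 2 s.f.
Rounded to 2 significant figures: 0.31.

0.31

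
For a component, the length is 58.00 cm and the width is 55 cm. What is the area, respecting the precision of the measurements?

area = 58.00 cm × 55 cm = 3190 cm².
58.00 has 4 significant figures; 55 has 2.
Division/multiplication keeps the fewest: 2 significant figures.
Rounded: 3.2 × 10³ cm².

3.2 × 10³ cm²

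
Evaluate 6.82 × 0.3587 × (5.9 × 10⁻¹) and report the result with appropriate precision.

1.4

6.82 × 0.3587 × (5.9 × 10⁻¹) = 1.44333706
Multiplication/division keeps the fewest significant figures: 6.82 → 3 s.f., 0.3587 → 4 s.f., 5.9 × 10⁻¹ → 2 s.f.; limit is 2.
Rounded to 2 significant figures: 1.4.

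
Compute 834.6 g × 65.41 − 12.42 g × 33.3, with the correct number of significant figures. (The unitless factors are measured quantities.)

834.6 × 65.41 = 54591.186 → 5.459 × 10^4 g (4 s.f., last digit at the 10^1 place).
12.42 × 33.3 = 413.586 → 414 g (3 s.f., last digit at the 10^0 place).
Difference: 54177.6 g; keep the coarser place, 10^1.
Result: 5.418 × 10^4 g.

5.418 × 10^4 g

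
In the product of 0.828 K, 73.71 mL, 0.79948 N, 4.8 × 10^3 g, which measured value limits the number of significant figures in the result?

0.828 K → 3 s.f.; 73.71 mL → 4 s.f.; 0.79948 N → 5 s.f.; 4.8 × 10^3 g → 2 s.f.
The fewest is 2 significant figures, from 4.8 × 10^3 g.

4.8 × 10^3 g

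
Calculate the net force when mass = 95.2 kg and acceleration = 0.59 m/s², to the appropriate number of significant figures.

net force = 95.2 kg × 0.59 m/s² = 56.168 N.
95.2 has 3 significant figures; 0.59 has 2.
Division/multiplication keeps the fewest: 2 significant figures.
Rounded: 56 N.

56 N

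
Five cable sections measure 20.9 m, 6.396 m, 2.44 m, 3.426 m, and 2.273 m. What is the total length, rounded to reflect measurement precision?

20.9 m + 6.396 m + 2.44 m + 3.426 m + 2.273 m = 35.435 m.
Addition/subtraction keeps the fewest decimal places: 20.9 → 1 decimal place, 6.396 → 3 decimal places, 2.44 → 2 decimal places, 3.426 → 3 decimal places, 2.273 → 3 decimal places; limit is 1.
Rounded to 1 decimal place: 35.4 m.

35.4 m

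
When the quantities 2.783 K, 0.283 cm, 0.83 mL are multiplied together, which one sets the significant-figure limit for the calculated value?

2.783 K → 4 s.f.; 0.283 cm → 3 s.f.; 0.83 mL → 2 s.f.
The fewest is 2 significant figures, from 0.83 mL.

0.83 mL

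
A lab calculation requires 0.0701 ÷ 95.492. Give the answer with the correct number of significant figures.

7.34 × 10^-4

0.0701 ÷ 95.492 = 0.000734092908306…
Multiplication/division keeps the fewest significant figures: 0.0701 → 3 s.f., 95.492 → 5 s.f.; limit is 3.
Rounded to 3 significant figures: 7.34 × 10^-4.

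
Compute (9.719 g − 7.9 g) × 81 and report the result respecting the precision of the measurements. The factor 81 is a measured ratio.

1.5 × 10^2 g

9.719 g − 7.9 g = 1.819 g; the difference is limited to 1 decimal place (2 s.f.).
Carrying full precision, 1.819 × 81 = 147.339 g; 81 has 2 s.f., so the result keeps min(2, 2) = 2 s.f.
Rounded to 2 significant figures: 1.5 × 10^2 g.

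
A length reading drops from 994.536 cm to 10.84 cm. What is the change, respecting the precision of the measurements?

983.70 cm

994.536 cm − 10.84 cm = 983.696 cm.
Addition/subtraction keeps the fewest decimal places: 994.536 → 3 decimal places, 10.84 → 2 decimal places; limit is 2.
Rounded to 2 decimal places: 983.70 cm.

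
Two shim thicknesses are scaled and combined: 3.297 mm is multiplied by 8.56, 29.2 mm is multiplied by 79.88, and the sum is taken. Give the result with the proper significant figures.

3.297 × 8.56 = 28.22232 → 28.2 mm (3 s.f., last digit at the 10^-1 place).
29.2 × 79.88 = 2332.496 → 2.33 × 10³ mm (3 s.f., last digit at the 10^1 place).
Sum: 2360.71832 mm; keep the coarser place, 10^1.
Result: 2.36 × 10³ mm.

2.36 × 10³ mm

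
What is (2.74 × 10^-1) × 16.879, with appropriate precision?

4.62

(2.74 × 10^-1) × 16.879 = 4.624846
Multiplication/division keeps the fewest significant figures: 2.74 × 10^-1 → 3 s.f., 16.879 → 5 s.f.; limit is 3.
Rounded to 3 significant figures: 4.62.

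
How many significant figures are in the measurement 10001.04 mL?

7

10001.04: zeros between nonzero digits are significant.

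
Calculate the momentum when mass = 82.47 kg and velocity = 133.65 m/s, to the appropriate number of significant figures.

momentum = 82.47 kg × 133.65 m/s = 11022.1155 kg·m/s.
82.47 has 4 significant figures; 133.65 has 5.
Division/multiplication keeps the fewest: 4 significant figures.
Rounded: 1.102 × 10^4 kg·m/s.

1.102 × 10^4 kg·m/s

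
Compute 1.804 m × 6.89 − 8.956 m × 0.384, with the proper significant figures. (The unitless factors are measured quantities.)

1.804 × 6.89 = 12.42956 → 12.4 m (3 s.f., last digit at the 10^-1 place).
8.956 × 0.384 = 3.439104 → 3.44 m (3 s.f., last digit at the 10^-2 place).
Difference: 8.990456 m; keep the coarser place, 10^-1.
Result: 9.0 m.

9.0 m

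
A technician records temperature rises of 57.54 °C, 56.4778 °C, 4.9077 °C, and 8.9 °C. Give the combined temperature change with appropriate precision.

127.8 °C

57.54 °C + 56.4778 °C + 4.9077 °C + 8.9 °C = 127.8255 °C.
Addition/subtraction keeps the fewest decimal places: 57.54 → 2 decimal places, 56.4778 → 4 decimal places, 4.9077 → 4 decimal places, 8.9 → 1 decimal place; limit is 1.
Rounded to 1 decimal place: 127.8 °C.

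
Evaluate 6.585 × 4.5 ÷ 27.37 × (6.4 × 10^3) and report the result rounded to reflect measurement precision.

6.585 × 4.5 ÷ 27.37 × (6.4 × 10^3) = 6929.04640117…
Multiplication/division keeps the fewest significant figures: 6.585 → 4 s.f., 4.5 → 2 s.f., 27.37 → 4 s.f., 6.4 × 10^3 → 2 s.f.; limit is 2.
Rounded to 2 significant figures: 6.9 × 10^3.

6.9 × 10^3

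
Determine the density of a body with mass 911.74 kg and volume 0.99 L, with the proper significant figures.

9.2 × 10² kg/L

density = 911.74 kg ÷ 0.99 L = 920.949494949… kg/L.
911.74 has 5 significant figures; 0.99 has 2.
Division/multiplication keeps the fewest: 2 significant figures.
Rounded: 9.2 × 10² kg/L.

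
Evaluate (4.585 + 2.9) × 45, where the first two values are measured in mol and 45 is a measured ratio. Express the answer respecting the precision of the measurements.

4.585 mol + 2.9 mol = 7.485 mol; the sum is limited to 1 decimal place (2 s.f.).
Carrying full precision, 7.485 × 45 = 336.825 mol; 45 has 2 s.f., so the result keeps min(2, 2) = 2 s.f.
Rounded to 2 significant figures: 3.4 × 10² mol.

3.4 × 10² mol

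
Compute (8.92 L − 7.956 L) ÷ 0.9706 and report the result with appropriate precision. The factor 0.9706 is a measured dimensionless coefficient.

0.99 L

8.92 L − 7.956 L = 0.964 L; the difference is limited to 2 decimal places (2 s.f.).
Carrying full precision, 0.964 ÷ 0.9706 = 0.993200082423… L; 0.9706 has 4 s.f., so the result keeps min(2, 4) = 2 s.f.
Rounded to 2 significant figures: 0.99 L.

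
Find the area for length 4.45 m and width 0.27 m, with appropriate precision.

area = 4.45 m × 0.27 m = 1.2015 m².
4.45 has 3 significant figures; 0.27 has 2.
Division/multiplication keeps the fewest: 2 significant figures.
Rounded: 1.2 m².

1.2 m²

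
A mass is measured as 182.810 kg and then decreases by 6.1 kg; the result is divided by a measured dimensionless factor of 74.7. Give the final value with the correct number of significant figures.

182.810 kg − 6.1 kg = 176.710 kg; the difference is limited to 1 decimal place (4 s.f.).
Carrying full precision, 176.710 ÷ 74.7 = 2.3655957162… kg; 74.7 has 3 s.f., so the result keeps min(4, 3) = 3 s.f.
Rounded to 3 significant figures: 2.37 kg.

2.37 kg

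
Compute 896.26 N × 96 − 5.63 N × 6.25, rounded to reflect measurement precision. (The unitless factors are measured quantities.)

896.26 × 96 = 86040.96 → 8.6 × 10^4 N (2 s.f., last digit at the 10^3 place).
5.63 × 6.25 = 35.1875 → 35.2 N (3 s.f., last digit at the 10^-1 place).
Difference: 86005.7725 N; keep the coarser place, 10^3.
Result: 8.6 × 10^4 N.

8.6 × 10^4 N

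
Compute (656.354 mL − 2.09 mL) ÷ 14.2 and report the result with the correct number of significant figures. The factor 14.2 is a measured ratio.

46.1 mL

656.354 mL − 2.09 mL = 654.264 mL; the difference is limited to 2 decimal places (5 s.f.).
Carrying full precision, 654.264 ÷ 14.2 = 46.0749295775… mL; 14.2 has 3 s.f., so the result keeps min(5, 3) = 3 s.f.
Rounded to 3 significant figures: 46.1 mL.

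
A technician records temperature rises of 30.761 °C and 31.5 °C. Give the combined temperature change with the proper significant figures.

30.761 °C + 31.5 °C = 62.261 °C.
Addition/subtraction keeps the fewest decimal places: 30.761 → 3 decimal places, 31.5 → 1 decimal place; limit is 1.
Rounded to 1 decimal place: 62.3 °C.

62.3 °C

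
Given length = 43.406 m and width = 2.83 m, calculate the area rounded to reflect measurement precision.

123 m²

area = 43.406 m × 2.83 m = 122.83898 m².
43.406 has 5 significant figures; 2.83 has 3.
Division/multiplication keeps the fewest: 3 significant figures.
Rounded: 123 m².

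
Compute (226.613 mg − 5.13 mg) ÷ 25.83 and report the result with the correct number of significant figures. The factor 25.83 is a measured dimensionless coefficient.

8.575 mg

226.613 mg − 5.13 mg = 221.483 mg; the difference is limited to 2 decimal places (5 s.f.).
Carrying full precision, 221.483 ÷ 25.83 = 8.57464188928… mg; 25.83 has 4 s.f., so the result keeps min(5, 4) = 4 s.f.
Rounded to 4 significant figures: 8.575 mg.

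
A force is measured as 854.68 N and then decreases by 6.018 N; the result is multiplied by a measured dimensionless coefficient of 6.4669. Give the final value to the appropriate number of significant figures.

5488.2 N

854.68 N − 6.018 N = 848.662 N; the difference is limited to 2 decimal places (5 s.f.).
Carrying full precision, 848.662 × 6.4669 = 5488.2122878 N; 6.4669 has 5 s.f., so the result keeps min(5, 5) = 5 s.f.
Rounded to 5 significant figures: 5488.2 N.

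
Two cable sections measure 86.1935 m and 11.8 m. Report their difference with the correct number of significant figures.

74.4 m

86.1935 m − 11.8 m = 74.3935 m.
Addition/subtraction keeps the fewest decimal places: 86.1935 → 4 decimal places, 11.8 → 1 decimal place; limit is 1.
Rounded to 1 decimal place: 74.4 m.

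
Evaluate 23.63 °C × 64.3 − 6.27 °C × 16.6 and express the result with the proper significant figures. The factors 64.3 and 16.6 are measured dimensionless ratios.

23.63 × 64.3 = 1519.409 → 1.52 × 10^3 °C (3 s.f., last digit at the 10^1 place).
6.27 × 16.6 = 104.082 → 104 °C (3 s.f., last digit at the 10^0 place).
Difference: 1415.327 °C; keep the coarser place, 10^1.
Result: 1.42 × 10^3 °C.

1.42 × 10^3 °C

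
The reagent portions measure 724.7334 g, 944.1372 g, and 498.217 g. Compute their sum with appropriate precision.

2167.088 g

724.7334 g + 944.1372 g + 498.217 g = 2167.0876 g.
Addition/subtraction keeps the fewest decimal places: 724.7334 → 4 decimal places, 944.1372 → 4 decimal places, 498.217 → 3 decimal places; limit is 3.
Rounded to 3 decimal places: 2167.088 g.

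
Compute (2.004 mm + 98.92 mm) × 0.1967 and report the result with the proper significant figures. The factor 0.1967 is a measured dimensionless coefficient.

2.004 mm + 98.92 mm = 100.924 mm; the sum is limited to 2 decimal places (5 s.f.).
Carrying full precision, 100.924 × 0.1967 = 19.8517508 mm; 0.1967 has 4 s.f., so the result keeps min(5, 4) = 4 s.f.
Rounded to 4 significant figures: 19.85 mm.

19.85 mm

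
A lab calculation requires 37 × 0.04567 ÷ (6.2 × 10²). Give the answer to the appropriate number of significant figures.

0.0027

37 × 0.04567 ÷ (6.2 × 10²) = 0.00272546774194…
Multiplication/division keeps the fewest significant figures: 37 → 2 s.f., 0.04567 → 4 s.f., 6.2 × 10² → 2 s.f.; limit is 2.
Rounded to 2 significant figures: 0.0027.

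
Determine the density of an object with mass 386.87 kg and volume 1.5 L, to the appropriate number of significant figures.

2.6 × 10^2 kg/L

density = 386.87 kg ÷ 1.5 L = 257.913333333… kg/L.
386.87 has 5 significant figures; 1.5 has 2.
Division/multiplication keeps the fewest: 2 significant figures.
Rounded: 2.6 × 10^2 kg/L.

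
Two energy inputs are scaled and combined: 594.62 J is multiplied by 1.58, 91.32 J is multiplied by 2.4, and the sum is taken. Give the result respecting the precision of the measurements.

1.16 × 10³ J

594.62 × 1.58 = 939.4996 → 939 J (3 s.f., last digit at the 10^0 place).
91.32 × 2.4 = 219.168 → 2.2 × 10² J (2 s.f., last digit at the 10^1 place).
Sum: 1158.6676 J; keep the coarser place, 10^1.
Result: 1.16 × 10³ J.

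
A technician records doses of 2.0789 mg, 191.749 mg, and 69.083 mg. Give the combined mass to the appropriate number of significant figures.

262.911 mg

2.0789 mg + 191.749 mg + 69.083 mg = 262.9109 mg.
Addition/subtraction keeps the fewest decimal places: 2.0789 → 4 decimal places, 191.749 → 3 decimal places, 69.083 → 3 decimal places; limit is 3.
Rounded to 3 decimal places: 262.911 mg.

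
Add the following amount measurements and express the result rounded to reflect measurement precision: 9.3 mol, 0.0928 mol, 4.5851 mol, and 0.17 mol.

9.3 mol + 0.0928 mol + 4.5851 mol + 0.17 mol = 14.1479 mol.
Addition/subtraction keeps the fewest decimal places: 9.3 → 1 decimal place, 0.0928 → 4 decimal places, 4.5851 → 4 decimal places, 0.17 → 2 decimal places; limit is 1.
Rounded to 1 decimal place: 14.1 mol.

14.1 mol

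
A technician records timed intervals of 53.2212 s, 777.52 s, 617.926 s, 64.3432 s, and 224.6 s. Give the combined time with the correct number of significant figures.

1737.6 s

53.2212 s + 777.52 s + 617.926 s + 64.3432 s + 224.6 s = 1737.6104 s.
Addition/subtraction keeps the fewest decimal places: 53.2212 → 4 decimal places, 777.52 → 2 decimal places, 617.926 → 3 decimal places, 64.3432 → 4 decimal places, 224.6 → 1 decimal place; limit is 1.
Rounded to 1 decimal place: 1737.6 s.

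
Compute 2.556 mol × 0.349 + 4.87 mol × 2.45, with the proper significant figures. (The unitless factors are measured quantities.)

12.8 mol

2.556 × 0.349 = 0.892044 → 0.892 mol (3 s.f., last digit at the 10^-3 place).
4.87 × 2.45 = 11.9315 → 11.9 mol (3 s.f., last digit at the 10^-1 place).
Sum: 12.823544 mol; keep the coarser place, 10^-1.
Result: 12.8 mol.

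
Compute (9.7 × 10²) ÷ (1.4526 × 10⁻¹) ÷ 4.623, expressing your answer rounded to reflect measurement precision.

(9.7 × 10²) ÷ (1.4526 × 10⁻¹) ÷ 4.623 = 1444.44763116…
Multiplication/division keeps the fewest significant figures: 9.7 × 10² → 2 s.f., 1.4526 × 10⁻¹ → 5 s.f., 4.623 → 4 s.f.; limit is 2.
Rounded to 2 significant figures: 1.4 × 10³.

1.4 × 10³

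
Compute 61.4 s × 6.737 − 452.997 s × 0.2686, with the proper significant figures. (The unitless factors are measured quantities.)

292 s

61.4 × 6.737 = 413.6518 → 414 s (3 s.f., last digit at the 10^0 place).
452.997 × 0.2686 = 121.6749942 → 121.7 s (4 s.f., last digit at the 10^-1 place).
Difference: 291.9768058 s; keep the coarser place, 10^0.
Result: 292 s.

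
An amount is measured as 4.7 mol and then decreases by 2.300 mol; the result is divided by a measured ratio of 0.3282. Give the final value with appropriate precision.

7.3 mol

4.7 mol − 2.300 mol = 2.400 mol; the difference is limited to 1 decimal place (2 s.f.).
Carrying full precision, 2.400 ÷ 0.3282 = 7.3126142596… mol; 0.3282 has 4 s.f., so the result keeps min(2, 4) = 2 s.f.
Rounded to 2 significant figures: 7.3 mol.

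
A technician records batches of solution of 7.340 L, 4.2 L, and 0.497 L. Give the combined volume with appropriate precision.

12.0 L

7.340 L + 4.2 L + 0.497 L = 12.037 L.
Addition/subtraction keeps the fewest decimal places: 7.340 → 3 decimal places, 4.2 → 1 decimal place, 0.497 → 3 decimal places; limit is 1.
Rounded to 1 decimal place: 12.0 L.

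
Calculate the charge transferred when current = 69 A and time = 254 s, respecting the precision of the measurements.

1.8 × 10^4 C

charge transferred = 69 A × 254 s = 17526 C.
69 has 2 significant figures; 254 has 3.
Division/multiplication keeps the fewest: 2 significant figures.
Rounded: 1.8 × 10^4 C.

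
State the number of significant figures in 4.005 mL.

4.005: zeros between nonzero digits are significant.

4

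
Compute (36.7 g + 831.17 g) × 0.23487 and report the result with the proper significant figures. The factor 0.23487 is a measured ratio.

203.8 g

36.7 g + 831.17 g = 867.87 g; the sum is limited to 1 decimal place (4 s.f.).
Carrying full precision, 867.87 × 0.23487 = 203.8366269 g; 0.23487 has 5 s.f., so the result keeps min(4, 5) = 4 s.f.
Rounded to 4 significant figures: 203.8 g.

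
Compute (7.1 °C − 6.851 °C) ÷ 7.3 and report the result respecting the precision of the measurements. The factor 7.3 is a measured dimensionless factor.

7.1 °C − 6.851 °C = 0.249 °C; the difference is limited to 1 decimal place (1 s.f.).
Carrying full precision, 0.249 ÷ 7.3 = 0.0341095890411… °C; 7.3 has 2 s.f., so the result keeps min(1, 2) = 1 s.f.
Rounded to 1 significant figure: 0.03 °C.

0.03 °C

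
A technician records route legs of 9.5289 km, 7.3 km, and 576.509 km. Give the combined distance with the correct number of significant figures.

9.5289 km + 7.3 km + 576.509 km = 593.3379 km.
Addition/subtraction keeps the fewest decimal places: 9.5289 → 4 decimal places, 7.3 → 1 decimal place, 576.509 → 3 decimal places; limit is 1.
Rounded to 1 decimal place: 593.3 km.

593.3 km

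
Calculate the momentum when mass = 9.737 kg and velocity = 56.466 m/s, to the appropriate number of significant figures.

momentum = 9.737 kg × 56.466 m/s = 549.809442 kg·m/s.
9.737 has 4 significant figures; 56.466 has 5.
Division/multiplication keeps the fewest: 4 significant figures.
Rounded: 549.8 kg·m/s.

549.8 kg·m/s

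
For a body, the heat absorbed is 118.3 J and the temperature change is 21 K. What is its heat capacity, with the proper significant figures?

5.6 J/K

heat capacity = 118.3 J ÷ 21 K = 5.63333333333… J/K.
118.3 has 4 significant figures; 21 has 2.
Division/multiplication keeps the fewest: 2 significant figures.
Rounded: 5.6 J/K.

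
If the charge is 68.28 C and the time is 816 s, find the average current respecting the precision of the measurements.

0.0837 A

average current = 68.28 C ÷ 816 s = 0.0836764705882… A.
68.28 has 4 significant figures; 816 has 3.
Division/multiplication keeps the fewest: 3 significant figures.
Rounded: 0.0837 A.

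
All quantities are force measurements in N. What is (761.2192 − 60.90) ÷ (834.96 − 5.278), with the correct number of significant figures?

761.2192 − 60.90 = 700.3192, limited to 2 d.p. → 5 s.f.; 834.96 − 5.278 = 829.682, limited to 2 d.p. → 5 s.f.
Carrying full precision, 700.3192 ÷ 829.682 = 0.844081467357…; keep min(5, 5) = 5 s.f.
Rounded to 5 significant figures: 8.4408 × 10⁻¹.

8.4408 × 10⁻¹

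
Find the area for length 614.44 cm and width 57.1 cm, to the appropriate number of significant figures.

3.51 × 10⁴ cm²

area = 614.44 cm × 57.1 cm = 35084.524 cm².
614.44 has 5 significant figures; 57.1 has 3.
Division/multiplication keeps the fewest: 3 significant figures.
Rounded: 3.51 × 10⁴ cm².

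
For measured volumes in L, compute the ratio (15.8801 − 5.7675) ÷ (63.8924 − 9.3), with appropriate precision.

15.8801 − 5.7675 = 10.1126, limited to 4 d.p. → 6 s.f.; 63.8924 − 9.3 = 54.5924, limited to 1 d.p. → 3 s.f.
Carrying full precision, 10.1126 ÷ 54.5924 = 0.18523823829…; keep min(6, 3) = 3 s.f.
Rounded to 3 significant figures: 0.185.

0.185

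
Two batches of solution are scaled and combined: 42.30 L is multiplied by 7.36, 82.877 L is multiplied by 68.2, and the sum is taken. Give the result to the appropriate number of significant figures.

5.96 × 10^3 L

42.30 × 7.36 = 311.328 → 311 L (3 s.f., last digit at the 10^0 place).
82.877 × 68.2 = 5652.2114 → 5.65 × 10^3 L (3 s.f., last digit at the 10^1 place).
Sum: 5963.5394 L; keep the coarser place, 10^1.
Result: 5.96 × 10^3 L.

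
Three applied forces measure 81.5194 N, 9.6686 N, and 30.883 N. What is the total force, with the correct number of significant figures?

81.5194 N + 9.6686 N + 30.883 N = 122.0710 N.
Addition/subtraction keeps the fewest decimal places: 81.5194 → 4 decimal places, 9.6686 → 4 decimal places, 30.883 → 3 decimal places; limit is 3.
Rounded to 3 decimal places: 122.071 N.

122.071 N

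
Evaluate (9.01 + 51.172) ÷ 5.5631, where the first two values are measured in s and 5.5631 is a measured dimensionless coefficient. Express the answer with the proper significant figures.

10.82 s

9.01 s + 51.172 s = 60.182 s; the sum is limited to 2 decimal places (4 s.f.).
Carrying full precision, 60.182 ÷ 5.5631 = 10.8180690622… s; 5.5631 has 5 s.f., so the result keeps min(4, 5) = 4 s.f.
Rounded to 4 significant figures: 10.82 s.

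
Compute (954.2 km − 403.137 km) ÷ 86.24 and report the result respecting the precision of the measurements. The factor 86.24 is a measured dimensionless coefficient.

6.390 km

954.2 km − 403.137 km = 551.063 km; the difference is limited to 1 decimal place (4 s.f.).
Carrying full precision, 551.063 ÷ 86.24 = 6.3898770872… km; 86.24 has 4 s.f., so the result keeps min(4, 4) = 4 s.f.
Rounded to 4 significant figures: 6.390 km.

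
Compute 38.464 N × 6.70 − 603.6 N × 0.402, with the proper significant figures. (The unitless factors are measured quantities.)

38.464 × 6.70 = 257.7088 → 258 N (3 s.f., last digit at the 10^0 place).
603.6 × 0.402 = 242.6472 → 243 N (3 s.f., last digit at the 10^0 place).
Difference: 15.0616 N; keep the coarser place, 10^0.
Result: 15 N.

15 N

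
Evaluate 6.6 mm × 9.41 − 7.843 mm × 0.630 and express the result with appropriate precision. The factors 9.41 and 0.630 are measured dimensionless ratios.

6.6 × 9.41 = 62.106 → 62 mm (2 s.f., last digit at the 10^0 place).
7.843 × 0.630 = 4.94109 → 4.94 mm (3 s.f., last digit at the 10^-2 place).
Difference: 57.16491 mm; keep the coarser place, 10^0.
Result: 57 mm.

57 mm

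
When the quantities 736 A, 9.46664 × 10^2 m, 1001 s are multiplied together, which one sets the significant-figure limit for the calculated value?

736 A

736 A → 3 s.f.; 9.46664 × 10^2 m → 6 s.f.; 1001 s → 4 s.f.
The fewest is 3 significant figures, from 736 A.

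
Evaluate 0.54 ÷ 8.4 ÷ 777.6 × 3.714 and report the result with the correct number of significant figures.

0.54 ÷ 8.4 ÷ 777.6 × 3.714 = 0.000307043650794…
Multiplication/division keeps the fewest significant figures: 0.54 → 2 s.f., 8.4 → 2 s.f., 777.6 → 4 s.f., 3.714 → 4 s.f.; limit is 2.
Rounded to 2 significant figures: 3.1 × 10⁻⁴.

3.1 × 10⁻⁴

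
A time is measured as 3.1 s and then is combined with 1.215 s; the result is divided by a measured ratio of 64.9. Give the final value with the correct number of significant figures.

0.066 s

3.1 s + 1.215 s = 4.315 s; the sum is limited to 1 decimal place (2 s.f.).
Carrying full precision, 4.315 ÷ 64.9 = 0.0664869029276… s; 64.9 has 3 s.f., so the result keeps min(2, 3) = 2 s.f.
Rounded to 2 significant figures: 0.066 s.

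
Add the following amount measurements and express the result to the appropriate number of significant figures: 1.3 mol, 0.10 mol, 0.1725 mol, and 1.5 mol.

3.1 mol

1.3 mol + 0.10 mol + 0.1725 mol + 1.5 mol = 3.0725 mol.
Addition/subtraction keeps the fewest decimal places: 1.3 → 1 decimal place, 0.10 → 2 decimal places, 0.1725 → 4 decimal places, 1.5 → 1 decimal place; limit is 1.
Rounded to 1 decimal place: 3.1 mol.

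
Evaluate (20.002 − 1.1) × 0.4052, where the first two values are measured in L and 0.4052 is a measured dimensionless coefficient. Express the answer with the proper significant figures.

7.66 L

20.002 L − 1.1 L = 18.902 L; the difference is limited to 1 decimal place (3 s.f.).
Carrying full precision, 18.902 × 0.4052 = 7.6590904 L; 0.4052 has 4 s.f., so the result keeps min(3, 4) = 3 s.f.
Rounded to 3 significant figures: 7.66 L.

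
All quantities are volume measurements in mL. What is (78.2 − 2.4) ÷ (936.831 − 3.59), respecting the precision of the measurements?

78.2 − 2.4 = 75.8, limited to 1 d.p. → 3 s.f.; 936.831 − 3.59 = 933.241, limited to 2 d.p. → 5 s.f.
Carrying full precision, 75.8 ÷ 933.241 = 0.0812223209225…; keep min(3, 5) = 3 s.f.
Rounded to 3 significant figures: 8.12 × 10^-2.

8.12 × 10^-2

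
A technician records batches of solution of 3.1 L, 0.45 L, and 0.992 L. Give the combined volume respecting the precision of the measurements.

3.1 L + 0.45 L + 0.992 L = 4.542 L.
Addition/subtraction keeps the fewest decimal places: 3.1 → 1 decimal place, 0.45 → 2 decimal places, 0.992 → 3 decimal places; limit is 1.
Rounded to 1 decimal place: 4.5 L.

4.5 L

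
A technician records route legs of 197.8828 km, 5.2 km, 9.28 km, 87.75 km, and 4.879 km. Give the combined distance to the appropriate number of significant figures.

305.0 km

197.8828 km + 5.2 km + 9.28 km + 87.75 km + 4.879 km = 304.9918 km.
Addition/subtraction keeps the fewest decimal places: 197.8828 → 4 decimal places, 5.2 → 1 decimal place, 9.28 → 2 decimal places, 87.75 → 2 decimal places, 4.879 → 3 decimal places; limit is 1.
Rounded to 1 decimal place: 305.0 km.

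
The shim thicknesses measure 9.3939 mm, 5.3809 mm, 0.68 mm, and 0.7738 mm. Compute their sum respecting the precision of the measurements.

9.3939 mm + 5.3809 mm + 0.68 mm + 0.7738 mm = 16.2286 mm.
Addition/subtraction keeps the fewest decimal places: 9.3939 → 4 decimal places, 5.3809 → 4 decimal places, 0.68 → 2 decimal places, 0.7738 → 4 decimal places; limit is 2.
Rounded to 2 decimal places: 16.23 mm.

16.23 mm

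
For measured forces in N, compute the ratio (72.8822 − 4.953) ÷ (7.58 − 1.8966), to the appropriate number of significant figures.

12.0

72.8822 − 4.953 = 67.9292, limited to 3 d.p. → 5 s.f.; 7.58 − 1.8966 = 5.6834, limited to 2 d.p. → 3 s.f.
Carrying full precision, 67.9292 ÷ 5.6834 = 11.9522117043…; keep min(5, 3) = 3 s.f.
Rounded to 3 significant figures: 12.0.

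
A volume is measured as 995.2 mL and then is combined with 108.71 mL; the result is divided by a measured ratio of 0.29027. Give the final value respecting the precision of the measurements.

3803.0 mL

995.2 mL + 108.71 mL = 1103.91 mL; the sum is limited to 1 decimal place (5 s.f.).
Carrying full precision, 1103.91 ÷ 0.29027 = 3803.04544045… mL; 0.29027 has 5 s.f., so the result keeps min(5, 5) = 5 s.f.
Rounded to 5 significant figures: 3803.0 mL.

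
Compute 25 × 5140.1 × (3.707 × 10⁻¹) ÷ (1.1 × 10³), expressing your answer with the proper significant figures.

25 × 5140.1 × (3.707 × 10⁻¹) ÷ (1.1 × 10³) = 43.3053425
Multiplication/division keeps the fewest significant figures: 25 → 2 s.f., 5140.1 → 5 s.f., 3.707 × 10⁻¹ → 4 s.f., 1.1 × 10³ → 2 s.f.; limit is 2.
Rounded to 2 significant figures: 43.

43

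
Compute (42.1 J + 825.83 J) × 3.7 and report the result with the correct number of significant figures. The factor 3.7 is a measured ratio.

3.2 × 10^3 J

42.1 J + 825.83 J = 867.93 J; the sum is limited to 1 decimal place (4 s.f.).
Carrying full precision, 867.93 × 3.7 = 3211.341 J; 3.7 has 2 s.f., so the result keeps min(4, 2) = 2 s.f.
Rounded to 2 significant figures: 3.2 × 10^3 J.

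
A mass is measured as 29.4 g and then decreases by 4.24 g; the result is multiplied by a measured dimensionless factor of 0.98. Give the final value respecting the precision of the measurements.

29.4 g − 4.24 g = 25.16 g; the difference is limited to 1 decimal place (3 s.f.).
Carrying full precision, 25.16 × 0.98 = 24.6568 g; 0.98 has 2 s.f., so the result keeps min(3, 2) = 2 s.f.
Rounded to 2 significant figures: 25 g.

25 g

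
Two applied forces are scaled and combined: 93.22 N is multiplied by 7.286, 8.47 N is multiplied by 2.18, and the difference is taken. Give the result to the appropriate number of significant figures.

93.22 × 7.286 = 679.20092 → 679.2 N (4 s.f., last digit at the 10^-1 place).
8.47 × 2.18 = 18.4646 → 18.5 N (3 s.f., last digit at the 10^-1 place).
Difference: 660.73632 N; keep the coarser place, 10^-1.
Result: 660.7 N.

660.7 N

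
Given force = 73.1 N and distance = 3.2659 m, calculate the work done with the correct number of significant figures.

239 J

work done = 73.1 N × 3.2659 m = 238.73729 J.
73.1 has 3 significant figures; 3.2659 has 5.
Division/multiplication keeps the fewest: 3 significant figures.
Rounded: 239 J.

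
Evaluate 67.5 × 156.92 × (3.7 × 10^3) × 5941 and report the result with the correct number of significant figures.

2.3 × 10^11

67.5 × 156.92 × (3.7 × 10^3) × 5941 = 2.3283236457 × 10^11
Multiplication/division keeps the fewest significant figures: 67.5 → 3 s.f., 156.92 → 5 s.f., 3.7 × 10^3 → 2 s.f., 5941 → 4 s.f.; limit is 2.
Rounded to 2 significant figures: 2.3 × 10^11.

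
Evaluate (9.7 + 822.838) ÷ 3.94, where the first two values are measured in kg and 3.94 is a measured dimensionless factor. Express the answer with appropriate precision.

211 kg

9.7 kg + 822.838 kg = 832.538 kg; the sum is limited to 1 decimal place (4 s.f.).
Carrying full precision, 832.538 ÷ 3.94 = 211.304060914… kg; 3.94 has 3 s.f., so the result keeps min(4, 3) = 3 s.f.
Rounded to 3 significant figures: 211 kg.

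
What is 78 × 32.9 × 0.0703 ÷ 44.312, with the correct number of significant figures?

78 × 32.9 × 0.0703 ÷ 44.312 = 4.07121908287…
Multiplication/division keeps the fewest significant figures: 78 → 2 s.f., 32.9 → 3 s.f., 0.0703 → 3 s.f., 44.312 → 5 s.f.; limit is 2.
Rounded to 2 significant figures: 4.1.

4.1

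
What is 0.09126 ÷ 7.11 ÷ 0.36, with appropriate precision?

0.036

0.09126 ÷ 7.11 ÷ 0.36 = 0.0356540084388…
Multiplication/division keeps the fewest significant figures: 0.09126 → 4 s.f., 7.11 → 3 s.f., 0.36 → 2 s.f.; limit is 2.
Rounded to 2 significant figures: 0.036.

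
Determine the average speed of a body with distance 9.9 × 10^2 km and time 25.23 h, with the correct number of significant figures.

39 km/h

average speed = 9.9 × 10^2 km ÷ 25.23 h = 39.2390011891… km/h.
9.9 × 10^2 has 2 significant figures; 25.23 has 4.
Division/multiplication keeps the fewest: 2 significant figures.
Rounded: 39 km/h.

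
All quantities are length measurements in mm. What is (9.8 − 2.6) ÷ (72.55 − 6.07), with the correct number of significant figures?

1.1 × 10^-1

9.8 − 2.6 = 7.2, limited to 1 d.p. → 2 s.f.; 72.55 − 6.07 = 66.48, limited to 2 d.p. → 4 s.f.
Carrying full precision, 7.2 ÷ 66.48 = 0.108303249097…; keep min(2, 4) = 2 s.f.
Rounded to 2 significant figures: 1.1 × 10^-1.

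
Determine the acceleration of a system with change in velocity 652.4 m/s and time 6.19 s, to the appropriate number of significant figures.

105 m/s²

acceleration = 652.4 m/s ÷ 6.19 s = 105.395799677… m/s².
652.4 has 4 significant figures; 6.19 has 3.
Division/multiplication keeps the fewest: 3 significant figures.
Rounded: 105 m/s².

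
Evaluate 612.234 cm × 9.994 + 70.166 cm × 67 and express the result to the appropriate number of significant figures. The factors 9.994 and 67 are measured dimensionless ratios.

612.234 × 9.994 = 6118.666596 → 6119 cm (4 s.f., last digit at the 10^0 place).
70.166 × 67 = 4701.122 → 4.7 × 10^3 cm (2 s.f., last digit at the 10^2 place).
Sum: 10819.788596 cm; keep the coarser place, 10^2.
Result: 1.08 × 10^4 cm.

1.08 × 10^4 cm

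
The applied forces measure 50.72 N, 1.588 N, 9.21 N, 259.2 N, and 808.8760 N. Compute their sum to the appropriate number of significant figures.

1129.6 N

50.72 N + 1.588 N + 9.21 N + 259.2 N + 808.8760 N = 1129.5940 N.
Addition/subtraction keeps the fewest decimal places: 50.72 → 2 decimal places, 1.588 → 3 decimal places, 9.21 → 2 decimal places, 259.2 → 1 decimal place, 808.8760 → 4 decimal places; limit is 1.
Rounded to 1 decimal place: 1129.6 N.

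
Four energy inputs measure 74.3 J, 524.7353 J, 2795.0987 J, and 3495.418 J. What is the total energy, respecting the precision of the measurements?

6889.6 J

74.3 J + 524.7353 J + 2795.0987 J + 3495.418 J = 6889.5520 J.
Addition/subtraction keeps the fewest decimal places: 74.3 → 1 decimal place, 524.7353 → 4 decimal places, 2795.0987 → 4 decimal places, 3495.418 → 3 decimal places; limit is 1.
Rounded to 1 decimal place: 6889.6 J.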